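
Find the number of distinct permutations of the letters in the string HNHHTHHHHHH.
11! / (9! × 1! × 1!) = 110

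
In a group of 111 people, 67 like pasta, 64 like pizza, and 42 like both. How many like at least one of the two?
|A∪B| = |A| + |B| - |A∩B| = 67 + 64 - 42 = 89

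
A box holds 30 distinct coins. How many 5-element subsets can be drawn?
C(30,5) = 30!/(5!×25!) = 142506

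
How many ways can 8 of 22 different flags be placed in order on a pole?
P(22,8) = 22!/(22-8)! = 12893126400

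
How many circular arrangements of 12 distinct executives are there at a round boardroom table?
Circular: fix one position, arrange the rest. (12-1)! = 39916800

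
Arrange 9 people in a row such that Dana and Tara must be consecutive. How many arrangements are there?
Treat the 2 as one block: (9-2+1)! × 2! = 40320 × 2 = 80640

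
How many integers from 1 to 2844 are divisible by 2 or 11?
⌊2844/2⌋ + ⌊2844/11⌋ - ⌊2844/22⌋ = 1422 + 258 - 129 = 1551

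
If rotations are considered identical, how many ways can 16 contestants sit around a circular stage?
Circular: fix one position, arrange the rest. (16-1)! = 1307674368000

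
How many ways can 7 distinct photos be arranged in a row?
7! = 5040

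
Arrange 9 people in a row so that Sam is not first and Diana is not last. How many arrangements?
By inclusion-exclusion: 9! - 2×(9-1)! + (9-2)! = 362880 - 80640 + 5040 = 287280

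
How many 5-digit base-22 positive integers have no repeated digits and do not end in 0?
Last digit: 21 nonzero choices. First digit: 20 (nonzero, ≠last). Middle 3: P(20,3) = 6840. Total = 2872800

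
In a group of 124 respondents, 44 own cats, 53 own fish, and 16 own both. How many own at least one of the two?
|A∪B| = |A| + |B| - |A∩B| = 44 + 53 - 16 = 81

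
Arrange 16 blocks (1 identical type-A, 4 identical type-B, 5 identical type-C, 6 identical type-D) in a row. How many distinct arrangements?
16! / (1! × 4! × 5! × 6!) = 10090080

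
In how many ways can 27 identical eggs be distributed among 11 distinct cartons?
C(27+11-1, 11-1) = C(37, 10) = 348330136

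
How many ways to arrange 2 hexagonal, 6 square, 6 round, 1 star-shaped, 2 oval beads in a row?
17! / (2! × 6! × 6! × 1! × 2!) = 171531360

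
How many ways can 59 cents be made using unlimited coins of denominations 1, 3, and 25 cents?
Coefficient of x^59 in 1/(1-x^1) · 1/(1-x^3) · 1/(1-x^25). Case on j = number of 25-cent coins (j = 0..2); remainder r = 59 - 25j is made from {1,3} in ⌊r/3⌋+1 ways. r = 59, 34, 9 → 20 + 12 + 4 = 36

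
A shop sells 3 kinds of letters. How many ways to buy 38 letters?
C(38+3-1, 3-1) = C(40, 2) = 780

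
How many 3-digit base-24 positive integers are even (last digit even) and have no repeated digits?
Last∈{0,2,4,6,8,10,12,14,16,18,20,22}. Last=0: 506. Last nonzero: 11×22×P(22,1) = 5324. Total = 5830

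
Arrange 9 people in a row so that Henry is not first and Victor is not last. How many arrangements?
By inclusion-exclusion: 9! - 2×(9-1)! + (9-2)! = 362880 - 80640 + 5040 = 287280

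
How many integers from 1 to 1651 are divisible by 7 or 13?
⌊1651/7⌋ + ⌊1651/13⌋ - ⌊1651/91⌋ = 235 + 127 - 18 = 344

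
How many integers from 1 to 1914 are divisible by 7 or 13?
⌊1914/7⌋ + ⌊1914/13⌋ - ⌊1914/91⌋ = 273 + 147 - 21 = 399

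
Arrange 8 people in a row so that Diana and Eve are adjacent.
Treat as block: (8-1)! × 2! = 5040 × 2 = 10080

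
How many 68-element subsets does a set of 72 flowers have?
C(72,68) = 72!/(68!×4!) = 1028790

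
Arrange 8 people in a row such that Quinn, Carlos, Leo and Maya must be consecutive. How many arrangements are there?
Treat the 4 as one block: (8-4+1)! × 4! = 120 × 24 = 2880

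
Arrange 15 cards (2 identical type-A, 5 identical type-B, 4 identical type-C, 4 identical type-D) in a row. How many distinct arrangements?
15! / (2! × 5! × 4! × 4!) = 9459450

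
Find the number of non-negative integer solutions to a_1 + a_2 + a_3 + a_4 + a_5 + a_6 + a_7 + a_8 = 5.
C(5+8-1, 8-1) = C(12, 7) = 792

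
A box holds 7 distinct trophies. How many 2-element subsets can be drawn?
C(7,2) = 7!/(2!×5!) = 21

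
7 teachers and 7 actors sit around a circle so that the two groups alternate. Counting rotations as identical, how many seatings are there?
Fix one of the teachers: (7-1)! ways for the remaining teachers, × 7! ways for the actors = 720 × 5040 = 3628800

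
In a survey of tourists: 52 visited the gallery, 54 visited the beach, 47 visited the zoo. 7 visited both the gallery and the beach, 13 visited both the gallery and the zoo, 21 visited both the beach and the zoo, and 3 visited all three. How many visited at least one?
|A∪B∪C| = 52+54+47-7-13-21+3 = 115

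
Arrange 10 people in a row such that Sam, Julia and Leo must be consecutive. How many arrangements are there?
Treat the 3 as one block: (10-3+1)! × 3! = 40320 × 6 = 241920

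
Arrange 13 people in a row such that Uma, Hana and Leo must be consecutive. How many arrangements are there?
Treat the 3 as one block: (13-3+1)! × 3! = 39916800 × 6 = 239500800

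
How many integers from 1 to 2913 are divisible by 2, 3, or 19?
⌊2913/2⌋+⌊2913/3⌋+⌊2913/19⌋ - ⌊2913/6⌋-⌊2913/38⌋-⌊2913/57⌋ + ⌊2913/114⌋ = 1456+971+153 - 485-76-51 + 25 = 1993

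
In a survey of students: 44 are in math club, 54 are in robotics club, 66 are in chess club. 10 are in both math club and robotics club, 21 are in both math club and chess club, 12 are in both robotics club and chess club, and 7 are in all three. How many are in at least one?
|A∪B∪C| = 44+54+66-10-21-12+7 = 128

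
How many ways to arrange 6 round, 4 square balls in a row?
10! / (6! × 4!) = 210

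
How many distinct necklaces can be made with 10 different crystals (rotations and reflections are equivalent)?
(10-1)!/2 = 362880/2 = 181440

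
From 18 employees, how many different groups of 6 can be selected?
C(18,6) = 18!/(6!×12!) = 18564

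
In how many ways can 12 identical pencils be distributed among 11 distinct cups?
C(12+11-1, 11-1) = C(22, 10) = 646646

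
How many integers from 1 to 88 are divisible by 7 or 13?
⌊88/7⌋ + ⌊88/13⌋ - ⌊88/91⌋ = 12 + 6 - 0 = 18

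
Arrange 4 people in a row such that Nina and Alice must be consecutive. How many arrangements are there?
Treat the 2 as one block: (4-2+1)! × 2! = 6 × 2 = 12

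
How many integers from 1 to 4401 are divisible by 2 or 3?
⌊4401/2⌋ + ⌊4401/3⌋ - ⌊4401/6⌋ = 2200 + 1467 - 733 = 2934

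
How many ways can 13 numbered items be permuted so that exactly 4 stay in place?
Choose the 4 fixed points C(13,4) = 715, derange the rest: !9 = Σ_{j=0}^{9} (-1)^j·9!/j! = 362880 - 362880 + 181440 - 60480 + 15120 - 3024 + 504 - 72 + 9 - 1 = 133496. Product = 715 × 133496 = 95449640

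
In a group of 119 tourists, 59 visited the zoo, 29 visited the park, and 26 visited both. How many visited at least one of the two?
|A∪B| = |A| + |B| - |A∩B| = 59 + 29 - 26 = 62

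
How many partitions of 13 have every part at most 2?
Let r_j(i) = number of partitions of i into parts ≤ j, for i = 0..13. r_1(i) = 1 for all i; r_j(i) = r_{j-1}(i) + r_j(i-j). Rows j = 2..2: ≤2: 1 1 2 2 3 3 4 4 5 5 6 6 7 7. r_2(13) = 7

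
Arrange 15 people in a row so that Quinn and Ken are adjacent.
Treat as block: (15-1)! × 2! = 87178291200 × 2 = 174356582400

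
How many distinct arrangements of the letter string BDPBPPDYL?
9! / (1! × 3! × 2! × 2! × 1!) = 15120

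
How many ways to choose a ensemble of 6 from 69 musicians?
C(69,6) = 69!/(6!×63!) = 119877472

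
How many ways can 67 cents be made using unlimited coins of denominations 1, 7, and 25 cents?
Coefficient of x^67 in 1/(1-x^1) · 1/(1-x^7) · 1/(1-x^25). Case on j = number of 25-cent coins (j = 0..2); remainder r = 67 - 25j is made from {1,7} in ⌊r/7⌋+1 ways. r = 67, 42, 17 → 10 + 7 + 3 = 20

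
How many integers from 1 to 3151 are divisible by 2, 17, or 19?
⌊3151/2⌋+⌊3151/17⌋+⌊3151/19⌋ - ⌊3151/34⌋-⌊3151/38⌋-⌊3151/323⌋ + ⌊3151/646⌋ = 1575+185+165 - 92-82-9 + 4 = 1746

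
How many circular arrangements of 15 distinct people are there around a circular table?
Circular: fix one position, arrange the rest. (15-1)! = 87178291200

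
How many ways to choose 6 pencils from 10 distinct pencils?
C(10,6) = 10!/(6!×4!) = 210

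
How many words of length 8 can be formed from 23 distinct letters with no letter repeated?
P(23,8) = 23!/(23-8)! = 19769460480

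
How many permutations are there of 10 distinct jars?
10! = 3628800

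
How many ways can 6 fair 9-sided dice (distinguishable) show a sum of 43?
Coefficient of x^43 in (x + x² + ... + x^9)^6. By inclusion-exclusion on dice exceeding 9: Σ_j (-1)^j C(6,j)·C(43-1-9j, 5) = C(6,0)·C(42,5) - C(6,1)·C(33,5) + C(6,2)·C(24,5) - C(6,3)·C(15,5) + C(6,4)·C(6,5) = 1·850668 - 6·237336 + 15·42504 - 20·3003 + 15·6 = 4242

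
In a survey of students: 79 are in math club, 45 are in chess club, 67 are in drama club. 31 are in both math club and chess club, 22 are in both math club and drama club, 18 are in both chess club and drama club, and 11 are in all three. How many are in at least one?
|A∪B∪C| = 79+45+67-31-22-18+11 = 131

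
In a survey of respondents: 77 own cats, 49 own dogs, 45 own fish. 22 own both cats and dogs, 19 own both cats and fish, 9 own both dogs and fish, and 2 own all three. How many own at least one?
|A∪B∪C| = 77+49+45-22-19-9+2 = 123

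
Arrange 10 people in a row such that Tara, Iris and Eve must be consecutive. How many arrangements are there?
Treat the 3 as one block: (10-3+1)! × 3! = 40320 × 6 = 241920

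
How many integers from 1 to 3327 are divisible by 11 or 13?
⌊3327/11⌋ + ⌊3327/13⌋ - ⌊3327/143⌋ = 302 + 255 - 23 = 534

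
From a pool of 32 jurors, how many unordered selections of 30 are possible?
C(32,30) = 32!/(30!×2!) = 496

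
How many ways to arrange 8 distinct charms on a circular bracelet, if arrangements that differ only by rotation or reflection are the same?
(8-1)!/2 = 5040/2 = 2520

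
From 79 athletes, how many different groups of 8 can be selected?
C(79,8) = 79!/(8!×71!) = 26088783435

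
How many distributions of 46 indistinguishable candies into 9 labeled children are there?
C(46+9-1, 9-1) = C(54, 8) = 1040465790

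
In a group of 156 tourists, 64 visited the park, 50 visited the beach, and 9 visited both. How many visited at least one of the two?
|A∪B| = |A| + |B| - |A∩B| = 64 + 50 - 9 = 105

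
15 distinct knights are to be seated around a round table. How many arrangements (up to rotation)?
Circular: fix one position, arrange the rest. (15-1)! = 87178291200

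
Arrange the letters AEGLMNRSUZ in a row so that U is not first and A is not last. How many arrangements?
By inclusion-exclusion: 10! - 2×(10-1)! + (10-2)! = 3628800 - 725760 + 40320 = 2943360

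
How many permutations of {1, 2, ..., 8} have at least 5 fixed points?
Exactly j fixed points: C(8,j)·!(8-j); sum over j ≥ 5 (derangement numbers via !m = (m-1)·(!(m-1) + !(m-2)): !0..!3 = 1, 0, 1, 2). Σ_{j=5}^{8} C(8,j)·!(8-j) = C(8,5)·!3 + C(8,6)·!2 + C(8,7)·!1 + C(8,8)·!0 = 56·2 + 28·1 + 8·0 + 1·1 = 141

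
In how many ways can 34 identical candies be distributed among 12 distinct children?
C(34+12-1, 12-1) = C(45, 11) = 10150595910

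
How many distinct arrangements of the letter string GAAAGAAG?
8! / (5! × 3!) = 56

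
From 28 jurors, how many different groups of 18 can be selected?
C(28,18) = 28!/(18!×10!) = 13123110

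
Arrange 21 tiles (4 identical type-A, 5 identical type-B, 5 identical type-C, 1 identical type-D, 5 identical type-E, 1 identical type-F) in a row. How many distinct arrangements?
21! / (4! × 5! × 5! × 1! × 5! × 1!) = 1231938227520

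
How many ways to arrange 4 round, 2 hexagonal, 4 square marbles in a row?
10! / (4! × 2! × 4!) = 3150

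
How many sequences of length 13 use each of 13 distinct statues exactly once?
13! = 6227020800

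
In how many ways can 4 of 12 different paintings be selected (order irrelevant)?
C(12,4) = 12!/(4!×8!) = 495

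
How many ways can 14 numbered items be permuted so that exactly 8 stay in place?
Choose the 8 fixed points C(14,8) = 3003, derange the rest: !6 = Σ_{j=0}^{6} (-1)^j·6!/j! = 720 - 720 + 360 - 120 + 30 - 6 + 1 = 265. Product = 3003 × 265 = 795795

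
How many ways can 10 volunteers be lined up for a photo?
10! = 3628800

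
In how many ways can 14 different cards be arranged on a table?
14! = 87178291200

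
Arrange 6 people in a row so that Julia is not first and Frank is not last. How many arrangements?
By inclusion-exclusion: 6! - 2×(6-1)! + (6-2)! = 720 - 240 + 24 = 504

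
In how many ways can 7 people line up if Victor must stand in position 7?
Fix one position: (7-1)! = 720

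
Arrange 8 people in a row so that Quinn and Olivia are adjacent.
Treat as block: (8-1)! × 2! = 5040 × 2 = 10080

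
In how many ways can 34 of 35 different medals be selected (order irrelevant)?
C(35,34) = 35!/(34!×1!) = 35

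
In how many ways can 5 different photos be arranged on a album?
5! = 120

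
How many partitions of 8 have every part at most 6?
Let r_j(i) = number of partitions of i into parts ≤ j, for i = 0..8. r_1(i) = 1 for all i; r_j(i) = r_{j-1}(i) + r_j(i-j). Rows j = 2..6: ≤2: 1 1 2 2 3 3 4 4 5; ≤3: 1 1 2 3 4 5 7 8 10; ≤4: 1 1 2 3 5 6 9 11 15; ≤5: 1 1 2 3 5 7 10 13 18; ≤6: 1 1 2 3 5 7 11 14 20. r_6(8) = 20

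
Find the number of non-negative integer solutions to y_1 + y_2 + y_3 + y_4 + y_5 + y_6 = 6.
C(6+6-1, 6-1) = C(11, 5) = 462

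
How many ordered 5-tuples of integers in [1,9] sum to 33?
Coefficient of x^33 in (x + x² + ... + x^9)^5. By inclusion-exclusion on dice exceeding 9: Σ_j (-1)^j C(5,j)·C(33-1-9j, 4) = C(5,0)·C(32,4) - C(5,1)·C(23,4) + C(5,2)·C(14,4) - C(5,3)·C(5,4) = 1·35960 - 5·8855 + 10·1001 - 10·5 = 1645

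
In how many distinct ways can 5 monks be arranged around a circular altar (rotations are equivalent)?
Circular: fix one position, arrange the rest. (5-1)! = 24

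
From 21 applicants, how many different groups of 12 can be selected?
C(21,12) = 21!/(12!×9!) = 293930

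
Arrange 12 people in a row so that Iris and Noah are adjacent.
Treat as block: (12-1)! × 2! = 39916800 × 2 = 79833600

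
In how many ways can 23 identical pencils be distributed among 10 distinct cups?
C(23+10-1, 10-1) = C(32, 9) = 28048800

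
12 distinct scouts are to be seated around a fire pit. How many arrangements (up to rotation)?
Circular: fix one position, arrange the rest. (12-1)! = 39916800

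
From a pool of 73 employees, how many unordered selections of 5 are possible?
C(73,5) = 73!/(5!×68!) = 15020334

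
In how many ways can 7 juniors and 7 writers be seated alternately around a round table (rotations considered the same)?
Fix one of the juniors: (7-1)! ways for the remaining juniors, × 7! ways for the writers = 720 × 5040 = 3628800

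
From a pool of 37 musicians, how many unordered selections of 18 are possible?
C(37,18) = 37!/(18!×19!) = 17672631900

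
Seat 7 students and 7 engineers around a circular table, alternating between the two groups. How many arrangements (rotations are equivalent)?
Fix one of the students: (7-1)! ways for the remaining students, × 7! ways for the engineers = 720 × 5040 = 3628800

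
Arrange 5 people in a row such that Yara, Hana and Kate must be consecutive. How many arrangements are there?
Treat the 3 as one block: (5-3+1)! × 3! = 6 × 6 = 36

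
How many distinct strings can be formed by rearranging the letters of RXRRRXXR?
8! / (3! × 5!) = 56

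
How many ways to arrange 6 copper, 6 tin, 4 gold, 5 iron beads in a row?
21! / (6! × 6! × 4! × 5!) = 34220506320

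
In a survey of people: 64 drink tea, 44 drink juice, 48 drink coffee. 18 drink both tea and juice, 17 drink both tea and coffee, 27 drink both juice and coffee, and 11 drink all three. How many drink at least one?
|A∪B∪C| = 64+44+48-18-17-27+11 = 105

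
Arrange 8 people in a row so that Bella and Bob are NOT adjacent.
Total - adjacent = 8! - (8-1)!×2 = 40320 - 10080 = 30240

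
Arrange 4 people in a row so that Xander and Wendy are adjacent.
Treat as block: (4-1)! × 2! = 6 × 2 = 12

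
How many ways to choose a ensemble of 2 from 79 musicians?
C(79,2) = 79!/(2!×77!) = 3081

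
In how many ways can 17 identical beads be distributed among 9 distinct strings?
C(17+9-1, 9-1) = C(25, 8) = 1081575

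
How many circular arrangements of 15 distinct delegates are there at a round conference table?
Circular: fix one position, arrange the rest. (15-1)! = 87178291200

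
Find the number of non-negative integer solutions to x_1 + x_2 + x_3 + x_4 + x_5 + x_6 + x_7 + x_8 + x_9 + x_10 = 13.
C(13+10-1, 10-1) = C(22, 9) = 497420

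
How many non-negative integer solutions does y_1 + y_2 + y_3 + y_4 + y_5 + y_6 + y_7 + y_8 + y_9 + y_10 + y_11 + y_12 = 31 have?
C(31+12-1, 12-1) = C(42, 11) = 4280561376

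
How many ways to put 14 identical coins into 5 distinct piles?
C(14+5-1, 5-1) = C(18, 4) = 3060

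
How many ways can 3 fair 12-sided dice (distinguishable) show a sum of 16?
Coefficient of x^16 in (x + x² + ... + x^12)^3. By inclusion-exclusion on dice exceeding 12: Σ_j (-1)^j C(3,j)·C(16-1-12j, 2) = C(3,0)·C(15,2) - C(3,1)·C(3,2) = 1·105 - 3·3 = 96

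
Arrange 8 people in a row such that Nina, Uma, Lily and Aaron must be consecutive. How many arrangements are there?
Treat the 4 as one block: (8-4+1)! × 4! = 120 × 24 = 2880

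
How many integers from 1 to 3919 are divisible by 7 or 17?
⌊3919/7⌋ + ⌊3919/17⌋ - ⌊3919/119⌋ = 559 + 230 - 32 = 757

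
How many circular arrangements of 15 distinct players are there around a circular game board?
Circular: fix one position, arrange the rest. (15-1)! = 87178291200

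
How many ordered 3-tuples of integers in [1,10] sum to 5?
Coefficient of x^5 in (x + x² + ... + x^10)^3. By inclusion-exclusion on dice exceeding 10: Σ_j (-1)^j C(3,j)·C(5-1-10j, 2) = C(3,0)·C(4,2) = 1·6 = 6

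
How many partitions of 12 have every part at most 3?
Let r_j(i) = number of partitions of i into parts ≤ j, for i = 0..12. r_1(i) = 1 for all i; r_j(i) = r_{j-1}(i) + r_j(i-j). Rows j = 2..3: ≤2: 1 1 2 2 3 3 4 4 5 5 6 6 7; ≤3: 1 1 2 3 4 5 7 8 10 12 14 16 19. r_3(12) = 19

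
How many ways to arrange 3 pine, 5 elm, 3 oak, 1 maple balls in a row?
12! / (3! × 5! × 3! × 1!) = 110880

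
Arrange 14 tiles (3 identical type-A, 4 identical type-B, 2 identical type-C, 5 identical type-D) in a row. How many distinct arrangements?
14! / (3! × 4! × 2! × 5!) = 2522520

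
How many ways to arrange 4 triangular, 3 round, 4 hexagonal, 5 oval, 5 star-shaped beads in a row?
21! / (4! × 3! × 4! × 5! × 5!) = 1026615189600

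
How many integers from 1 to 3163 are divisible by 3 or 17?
⌊3163/3⌋ + ⌊3163/17⌋ - ⌊3163/51⌋ = 1054 + 186 - 62 = 1178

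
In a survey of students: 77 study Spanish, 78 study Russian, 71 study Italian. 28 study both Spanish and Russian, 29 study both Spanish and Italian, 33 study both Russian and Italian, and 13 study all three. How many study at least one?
|A∪B∪C| = 77+78+71-28-29-33+13 = 149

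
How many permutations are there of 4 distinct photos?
4! = 24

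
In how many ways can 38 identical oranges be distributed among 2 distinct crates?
C(38+2-1, 2-1) = C(39, 1) = 39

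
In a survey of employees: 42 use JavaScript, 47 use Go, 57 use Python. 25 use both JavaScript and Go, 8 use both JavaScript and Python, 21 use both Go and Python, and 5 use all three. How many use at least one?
|A∪B∪C| = 42+47+57-25-8-21+5 = 97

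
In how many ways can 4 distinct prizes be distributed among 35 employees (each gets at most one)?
P(35,4) = 35!/(35-4)! = 1256640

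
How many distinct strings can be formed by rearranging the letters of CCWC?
4! / (3! × 1!) = 4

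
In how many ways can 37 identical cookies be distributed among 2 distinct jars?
C(37+2-1, 2-1) = C(38, 1) = 38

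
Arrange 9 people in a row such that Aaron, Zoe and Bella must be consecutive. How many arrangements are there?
Treat the 3 as one block: (9-3+1)! × 3! = 5040 × 6 = 30240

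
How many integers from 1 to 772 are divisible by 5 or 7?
⌊772/5⌋ + ⌊772/7⌋ - ⌊772/35⌋ = 154 + 110 - 22 = 242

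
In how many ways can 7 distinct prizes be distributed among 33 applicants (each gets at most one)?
P(33,7) = 33!/(33-7)! = 21531121920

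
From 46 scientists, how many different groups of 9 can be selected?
C(46,9) = 46!/(9!×37!) = 1101716330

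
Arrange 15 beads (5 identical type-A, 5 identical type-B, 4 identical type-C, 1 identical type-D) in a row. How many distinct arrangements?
15! / (5! × 5! × 4! × 1!) = 3783780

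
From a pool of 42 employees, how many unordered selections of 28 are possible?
C(42,28) = 42!/(28!×14!) = 52860229080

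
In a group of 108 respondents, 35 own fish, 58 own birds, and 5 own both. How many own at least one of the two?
|A∪B| = |A| + |B| - |A∩B| = 35 + 58 - 5 = 88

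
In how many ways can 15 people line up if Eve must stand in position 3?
Fix one position: (15-1)! = 87178291200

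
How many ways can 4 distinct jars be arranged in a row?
4! = 24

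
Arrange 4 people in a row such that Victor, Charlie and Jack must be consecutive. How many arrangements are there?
Treat the 3 as one block: (4-3+1)! × 3! = 2 × 6 = 12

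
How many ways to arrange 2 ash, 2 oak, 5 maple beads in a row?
9! / (2! × 2! × 5!) = 756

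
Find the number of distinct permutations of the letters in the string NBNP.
4! / (1! × 2! × 1!) = 12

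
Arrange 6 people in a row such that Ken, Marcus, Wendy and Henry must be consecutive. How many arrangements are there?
Treat the 4 as one block: (6-4+1)! × 4! = 6 × 24 = 144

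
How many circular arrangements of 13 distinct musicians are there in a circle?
Circular: fix one position, arrange the rest. (13-1)! = 479001600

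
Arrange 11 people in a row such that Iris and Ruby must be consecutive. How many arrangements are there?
Treat the 2 as one block: (11-2+1)! × 2! = 3628800 × 2 = 7257600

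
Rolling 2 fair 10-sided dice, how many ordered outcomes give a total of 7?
Coefficient of x^7 in (x + x² + ... + x^10)^2. By inclusion-exclusion on dice exceeding 10: Σ_j (-1)^j C(2,j)·C(7-1-10j, 1) = C(2,0)·C(6,1) = 1·6 = 6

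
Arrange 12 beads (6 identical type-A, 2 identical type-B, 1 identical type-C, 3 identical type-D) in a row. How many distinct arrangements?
12! / (6! × 2! × 1! × 3!) = 55440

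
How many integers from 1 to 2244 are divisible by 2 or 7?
⌊2244/2⌋ + ⌊2244/7⌋ - ⌊2244/14⌋ = 1122 + 320 - 160 = 1282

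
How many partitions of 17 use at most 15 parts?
By conjugation, equals partitions of 17 into parts ≤ 15. Let r_j(i) = number of partitions of i into parts ≤ j, for i = 0..17. r_1(i) = 1 for all i; r_j(i) = r_{j-1}(i) + r_j(i-j). Rows j = 2..15: ≤2: 1 1 2 2 3 3 4 4 5 5 6 6 7 7 8 8 9 9; ≤3: 1 1 2 3 4 5 7 8 10 12 14 16 19 21 24 27 30 33; ≤4: 1 1 2 3 5 6 9 11 15 18 23 27 34 39 47 54 64 72; ≤5: 1 1 2 3 5 7 10 13 18 23 30 37 47 57 70 84 101 119; ≤6: 1 1 2 3 5 7 11 14 20 26 35 44 58 71 90 110 136 163; ≤7: 1 1 2 3 5 7 11 15 21 28 38 49 65 82 105 131 164 201; ≤8: 1 1 2 3 5 7 11 15 22 29 40 52 70 89 116 146 186 230; ≤9: 1 1 2 3 5 7 11 15 22 30 41 54 73 94 123 157 201 252; ≤10: 1 1 2 3 5 7 11 15 22 30 42 55 75 97 128 164 212 267; ≤11: 1 1 2 3 5 7 11 15 22 30 42 56 76 99 131 169 219 278; ≤12: 1 1 2 3 5 7 11 15 22 30 42 56 77 100 133 172 224 285; ≤13: 1 1 2 3 5 7 11 15 22 30 42 56 77 101 134 174 227 290; ≤14: 1 1 2 3 5 7 11 15 22 30 42 56 77 101 135 175 229 293; ≤15: 1 1 2 3 5 7 11 15 22 30 42 56 77 101 135 176 230 295. r_15(17) = 295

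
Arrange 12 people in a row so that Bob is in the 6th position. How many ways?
Fix one position: (12-1)! = 39916800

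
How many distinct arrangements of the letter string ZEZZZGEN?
8! / (4! × 1! × 1! × 2!) = 840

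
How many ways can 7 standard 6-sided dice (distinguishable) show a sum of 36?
Coefficient of x^36 in (x + x² + ... + x^6)^7. By inclusion-exclusion on dice exceeding 6: Σ_j (-1)^j C(7,j)·C(36-1-6j, 6) = C(7,0)·C(35,6) - C(7,1)·C(29,6) + C(7,2)·C(23,6) - C(7,3)·C(17,6) + C(7,4)·C(11,6) = 1·1623160 - 7·475020 + 21·100947 - 35·12376 + 35·462 = 917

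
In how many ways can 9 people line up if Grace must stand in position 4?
Fix one position: (9-1)! = 40320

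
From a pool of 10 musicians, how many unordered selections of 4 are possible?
C(10,4) = 10!/(4!×6!) = 210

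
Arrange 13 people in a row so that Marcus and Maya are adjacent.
Treat as block: (13-1)! × 2! = 479001600 × 2 = 958003200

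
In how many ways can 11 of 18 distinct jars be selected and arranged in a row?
P(18,11) = 18!/(18-11)! = 1270312243200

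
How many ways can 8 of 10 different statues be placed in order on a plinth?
P(10,8) = 10!/(10-8)! = 1814400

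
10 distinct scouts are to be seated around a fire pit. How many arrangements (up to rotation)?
Circular: fix one position, arrange the rest. (10-1)! = 362880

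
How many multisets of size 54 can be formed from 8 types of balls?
C(54+8-1, 8-1) = C(61, 7) = 436270780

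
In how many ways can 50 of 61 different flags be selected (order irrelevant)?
C(61,50) = 61!/(50!×11!) = 418094152866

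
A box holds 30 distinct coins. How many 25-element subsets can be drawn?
C(30,25) = 30!/(25!×5!) = 142506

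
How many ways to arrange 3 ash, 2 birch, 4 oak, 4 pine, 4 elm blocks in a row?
17! / (3! × 2! × 4! × 4! × 4!) = 2144142000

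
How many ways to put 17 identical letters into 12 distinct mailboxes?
C(17+12-1, 12-1) = C(28, 11) = 21474180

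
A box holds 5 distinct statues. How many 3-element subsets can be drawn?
C(5,3) = 5!/(3!×2!) = 10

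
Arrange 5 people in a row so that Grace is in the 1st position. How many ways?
Fix one position: (5-1)! = 24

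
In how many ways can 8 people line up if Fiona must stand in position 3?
Fix one position: (8-1)! = 5040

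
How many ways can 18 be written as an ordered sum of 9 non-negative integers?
C(18+9-1, 9-1) = C(26, 8) = 1562275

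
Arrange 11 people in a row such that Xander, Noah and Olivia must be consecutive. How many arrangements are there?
Treat the 3 as one block: (11-3+1)! × 3! = 362880 × 6 = 2177280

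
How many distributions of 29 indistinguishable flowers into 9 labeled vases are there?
C(29+9-1, 9-1) = C(37, 8) = 38608020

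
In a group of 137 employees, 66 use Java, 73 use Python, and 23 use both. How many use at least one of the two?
|A∪B| = |A| + |B| - |A∩B| = 66 + 73 - 23 = 116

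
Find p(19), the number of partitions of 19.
Pentagonal recurrence p(n) = p(n-1) + p(n-2) - p(n-5) - p(n-7) + p(n-12) + p(n-15) - ... gives p(0..18) = 1, 1, 2, 3, 5, 7, 11, 15, 22, 30, 42, 56, 77, 101, 135, 176, 231, 297, 385. p(19) = p(18) + p(17) - p(14) - p(12) + p(7) + p(4) = 385 + 297 - 135 - 77 + 15 + 5 = 490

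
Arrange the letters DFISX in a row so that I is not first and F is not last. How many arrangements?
By inclusion-exclusion: 5! - 2×(5-1)! + (5-2)! = 120 - 48 + 6 = 78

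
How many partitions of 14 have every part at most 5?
Let r_j(i) = number of partitions of i into parts ≤ j, for i = 0..14. r_1(i) = 1 for all i; r_j(i) = r_{j-1}(i) + r_j(i-j). Rows j = 2..5: ≤2: 1 1 2 2 3 3 4 4 5 5 6 6 7 7 8; ≤3: 1 1 2 3 4 5 7 8 10 12 14 16 19 21 24; ≤4: 1 1 2 3 5 6 9 11 15 18 23 27 34 39 47; ≤5: 1 1 2 3 5 7 10 13 18 23 30 37 47 57 70. r_5(14) = 70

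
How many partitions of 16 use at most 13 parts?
By conjugation, equals partitions of 16 into parts ≤ 13. Let r_j(i) = number of partitions of i into parts ≤ j, for i = 0..16. r_1(i) = 1 for all i; r_j(i) = r_{j-1}(i) + r_j(i-j). Rows j = 2..13: ≤2: 1 1 2 2 3 3 4 4 5 5 6 6 7 7 8 8 9; ≤3: 1 1 2 3 4 5 7 8 10 12 14 16 19 21 24 27 30; ≤4: 1 1 2 3 5 6 9 11 15 18 23 27 34 39 47 54 64; ≤5: 1 1 2 3 5 7 10 13 18 23 30 37 47 57 70 84 101; ≤6: 1 1 2 3 5 7 11 14 20 26 35 44 58 71 90 110 136; ≤7: 1 1 2 3 5 7 11 15 21 28 38 49 65 82 105 131 164; ≤8: 1 1 2 3 5 7 11 15 22 29 40 52 70 89 116 146 186; ≤9: 1 1 2 3 5 7 11 15 22 30 41 54 73 94 123 157 201; ≤10: 1 1 2 3 5 7 11 15 22 30 42 55 75 97 128 164 212; ≤11: 1 1 2 3 5 7 11 15 22 30 42 56 76 99 131 169 219; ≤12: 1 1 2 3 5 7 11 15 22 30 42 56 77 100 133 172 224; ≤13: 1 1 2 3 5 7 11 15 22 30 42 56 77 101 134 174 227. r_13(16) = 227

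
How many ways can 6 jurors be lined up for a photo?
6! = 720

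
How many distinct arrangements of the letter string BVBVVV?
6! / (4! × 2!) = 15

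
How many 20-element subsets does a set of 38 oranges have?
C(38,20) = 38!/(20!×18!) = 33578000610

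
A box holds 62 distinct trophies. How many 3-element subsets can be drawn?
C(62,3) = 62!/(3!×59!) = 37820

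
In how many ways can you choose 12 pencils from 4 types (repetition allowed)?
C(12+4-1, 4-1) = C(15, 3) = 455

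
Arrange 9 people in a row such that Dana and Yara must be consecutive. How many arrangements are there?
Treat the 2 as one block: (9-2+1)! × 2! = 40320 × 2 = 80640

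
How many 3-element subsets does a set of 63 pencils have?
C(63,3) = 63!/(3!×60!) = 39711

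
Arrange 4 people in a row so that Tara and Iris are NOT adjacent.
Total - adjacent = 4! - (4-1)!×2 = 24 - 12 = 12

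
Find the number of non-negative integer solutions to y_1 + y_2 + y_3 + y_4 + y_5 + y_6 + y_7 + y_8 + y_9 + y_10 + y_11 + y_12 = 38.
C(38+12-1, 12-1) = C(49, 11) = 29135916264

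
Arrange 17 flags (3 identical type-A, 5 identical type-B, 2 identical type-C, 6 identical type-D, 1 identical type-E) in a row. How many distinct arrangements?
17! / (3! × 5! × 2! × 6! × 1!) = 343062720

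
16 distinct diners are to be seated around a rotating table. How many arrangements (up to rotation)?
Circular: fix one position, arrange the rest. (16-1)! = 1307674368000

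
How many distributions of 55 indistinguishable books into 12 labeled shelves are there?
C(55+12-1, 12-1) = C(66, 11) = 1074082795968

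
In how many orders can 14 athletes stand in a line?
14! = 87178291200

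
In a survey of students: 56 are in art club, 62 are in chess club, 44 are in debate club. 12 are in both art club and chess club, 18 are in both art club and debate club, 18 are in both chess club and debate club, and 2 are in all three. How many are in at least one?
|A∪B∪C| = 56+62+44-12-18-18+2 = 116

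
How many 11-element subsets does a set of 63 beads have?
C(63,11) = 63!/(11!×52!) = 615790256823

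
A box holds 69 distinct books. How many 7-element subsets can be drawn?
C(69,7) = 69!/(7!×62!) = 1078897248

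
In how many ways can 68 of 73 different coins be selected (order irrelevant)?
C(73,68) = 73!/(68!×5!) = 15020334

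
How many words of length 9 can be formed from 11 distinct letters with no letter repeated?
P(11,9) = 11!/(11-9)! = 19958400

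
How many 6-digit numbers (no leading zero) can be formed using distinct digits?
First digit: 9 choices (nonzero). Then descending: 9 × 9 × 8 × 7 × 6 × 5 = 136080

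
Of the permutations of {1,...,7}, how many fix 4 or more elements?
Exactly j fixed points: C(7,j)·!(7-j); sum over j ≥ 4 (derangement numbers via !m = (m-1)·(!(m-1) + !(m-2)): !0..!3 = 1, 0, 1, 2). Σ_{j=4}^{7} C(7,j)·!(7-j) = C(7,4)·!3 + C(7,5)·!2 + C(7,6)·!1 + C(7,7)·!0 = 35·2 + 21·1 + 7·0 + 1·1 = 92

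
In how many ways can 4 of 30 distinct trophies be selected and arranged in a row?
P(30,4) = 30!/(30-4)! = 657720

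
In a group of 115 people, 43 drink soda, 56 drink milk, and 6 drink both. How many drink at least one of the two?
|A∪B| = |A| + |B| - |A∩B| = 43 + 56 - 6 = 93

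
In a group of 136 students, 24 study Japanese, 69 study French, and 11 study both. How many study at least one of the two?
|A∪B| = |A| + |B| - |A∩B| = 24 + 69 - 11 = 82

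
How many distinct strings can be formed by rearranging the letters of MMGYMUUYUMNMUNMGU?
17! / (6! × 2! × 2! × 5! × 2!) = 514594080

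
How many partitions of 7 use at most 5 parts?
By conjugation, equals partitions of 7 into parts ≤ 5. Let r_j(i) = number of partitions of i into parts ≤ j, for i = 0..7. r_1(i) = 1 for all i; r_j(i) = r_{j-1}(i) + r_j(i-j). Rows j = 2..5: ≤2: 1 1 2 2 3 3 4 4; ≤3: 1 1 2 3 4 5 7 8; ≤4: 1 1 2 3 5 6 9 11; ≤5: 1 1 2 3 5 7 10 13. r_5(7) = 13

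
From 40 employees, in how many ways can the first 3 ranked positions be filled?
P(40,3) = 40!/(40-3)! = 59280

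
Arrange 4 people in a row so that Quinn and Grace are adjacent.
Treat as block: (4-1)! × 2! = 6 × 2 = 12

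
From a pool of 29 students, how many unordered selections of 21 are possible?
C(29,21) = 29!/(21!×8!) = 4292145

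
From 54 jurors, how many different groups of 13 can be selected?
C(54,13) = 54!/(13!×41!) = 1108176102180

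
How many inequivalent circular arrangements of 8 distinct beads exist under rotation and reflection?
(8-1)!/2 = 5040/2 = 2520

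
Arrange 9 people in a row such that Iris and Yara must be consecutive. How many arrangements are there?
Treat the 2 as one block: (9-2+1)! × 2! = 40320 × 2 = 80640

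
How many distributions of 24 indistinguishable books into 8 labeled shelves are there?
C(24+8-1, 8-1) = C(31, 7) = 2629575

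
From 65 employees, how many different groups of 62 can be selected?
C(65,62) = 65!/(62!×3!) = 43680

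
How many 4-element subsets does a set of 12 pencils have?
C(12,4) = 12!/(4!×8!) = 495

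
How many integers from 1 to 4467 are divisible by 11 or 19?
⌊4467/11⌋ + ⌊4467/19⌋ - ⌊4467/209⌋ = 406 + 235 - 21 = 620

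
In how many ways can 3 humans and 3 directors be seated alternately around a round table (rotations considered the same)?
Fix one of the humans: (3-1)! ways for the remaining humans, × 3! ways for the directors = 2 × 6 = 12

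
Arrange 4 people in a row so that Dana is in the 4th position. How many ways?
Fix one position: (4-1)! = 6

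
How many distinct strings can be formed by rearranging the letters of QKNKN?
5! / (2! × 2! × 1!) = 30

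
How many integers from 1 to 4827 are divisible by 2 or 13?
⌊4827/2⌋ + ⌊4827/13⌋ - ⌊4827/26⌋ = 2413 + 371 - 185 = 2599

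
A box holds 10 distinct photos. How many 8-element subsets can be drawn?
C(10,8) = 10!/(8!×2!) = 45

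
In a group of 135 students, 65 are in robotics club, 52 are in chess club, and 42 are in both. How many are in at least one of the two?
|A∪B| = |A| + |B| - |A∩B| = 65 + 52 - 42 = 75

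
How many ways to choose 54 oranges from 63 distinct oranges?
C(63,54) = 63!/(54!×9!) = 23667689815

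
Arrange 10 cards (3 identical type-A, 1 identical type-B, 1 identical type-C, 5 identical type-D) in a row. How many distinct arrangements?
10! / (3! × 1! × 1! × 5!) = 5040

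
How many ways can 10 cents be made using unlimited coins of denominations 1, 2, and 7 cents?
Coefficient of x^10 in 1/(1-x^1) · 1/(1-x^2) · 1/(1-x^7). Case on j = number of 7-cent coins (j = 0..1); remainder r = 10 - 7j is made from {1,2} in ⌊r/2⌋+1 ways. r = 10, 3 → 6 + 2 = 8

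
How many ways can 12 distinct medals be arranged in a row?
12! = 479001600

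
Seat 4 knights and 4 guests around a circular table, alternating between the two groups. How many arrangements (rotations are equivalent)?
Fix one of the knights: (4-1)! ways for the remaining knights, × 4! ways for the guests = 6 × 24 = 144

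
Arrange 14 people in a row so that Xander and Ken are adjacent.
Treat as block: (14-1)! × 2! = 6227020800 × 2 = 12454041600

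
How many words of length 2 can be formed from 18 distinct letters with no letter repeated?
P(18,2) = 18!/(18-2)! = 306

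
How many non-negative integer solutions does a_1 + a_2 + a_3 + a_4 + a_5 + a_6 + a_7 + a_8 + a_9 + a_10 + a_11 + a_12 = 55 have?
C(55+12-1, 12-1) = C(66, 11) = 1074082795968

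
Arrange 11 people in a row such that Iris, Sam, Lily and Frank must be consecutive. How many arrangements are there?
Treat the 4 as one block: (11-4+1)! × 4! = 40320 × 24 = 967680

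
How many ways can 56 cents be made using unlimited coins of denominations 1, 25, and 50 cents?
Coefficient of x^56 in 1/(1-x^1) · 1/(1-x^25) · 1/(1-x^50). Case on j = number of 50-cent coins (j = 0..1); remainder r = 56 - 50j is made from {1,25} in ⌊r/25⌋+1 ways. r = 56, 6 → 3 + 1 = 4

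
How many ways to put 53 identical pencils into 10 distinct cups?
C(53+10-1, 10-1) = C(62, 9) = 20286591270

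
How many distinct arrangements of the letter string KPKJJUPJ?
8! / (3! × 1! × 2! × 2!) = 1680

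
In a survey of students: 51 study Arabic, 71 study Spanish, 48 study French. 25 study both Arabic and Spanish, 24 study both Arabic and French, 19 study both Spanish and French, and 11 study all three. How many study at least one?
|A∪B∪C| = 51+71+48-25-24-19+11 = 113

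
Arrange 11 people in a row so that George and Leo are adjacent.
Treat as block: (11-1)! × 2! = 3628800 × 2 = 7257600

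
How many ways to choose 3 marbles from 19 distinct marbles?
C(19,3) = 19!/(3!×16!) = 969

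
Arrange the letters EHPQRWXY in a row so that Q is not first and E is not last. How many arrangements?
By inclusion-exclusion: 8! - 2×(8-1)! + (8-2)! = 40320 - 10080 + 720 = 30960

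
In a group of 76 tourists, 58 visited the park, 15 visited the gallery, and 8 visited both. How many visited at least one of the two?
|A∪B| = |A| + |B| - |A∩B| = 58 + 15 - 8 = 65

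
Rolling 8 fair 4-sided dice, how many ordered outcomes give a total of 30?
Coefficient of x^30 in (x + x² + ... + x^4)^8. By inclusion-exclusion on dice exceeding 4: Σ_j (-1)^j C(8,j)·C(30-1-4j, 7) = C(8,0)·C(29,7) - C(8,1)·C(25,7) + C(8,2)·C(21,7) - C(8,3)·C(17,7) + C(8,4)·C(13,7) - C(8,5)·C(9,7) = 1·1560780 - 8·480700 + 28·116280 - 56·19448 + 70·1716 - 56·36 = 36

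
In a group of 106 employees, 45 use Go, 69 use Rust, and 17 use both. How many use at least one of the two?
|A∪B| = |A| + |B| - |A∩B| = 45 + 69 - 17 = 97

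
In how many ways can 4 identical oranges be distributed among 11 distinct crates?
C(4+11-1, 11-1) = C(14, 10) = 1001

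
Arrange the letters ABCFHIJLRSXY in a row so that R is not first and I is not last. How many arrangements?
By inclusion-exclusion: 12! - 2×(12-1)! + (12-2)! = 479001600 - 79833600 + 3628800 = 402796800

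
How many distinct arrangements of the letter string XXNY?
4! / (1! × 1! × 2!) = 12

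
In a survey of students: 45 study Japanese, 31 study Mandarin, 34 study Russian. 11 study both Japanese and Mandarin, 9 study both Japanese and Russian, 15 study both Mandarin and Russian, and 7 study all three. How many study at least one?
|A∪B∪C| = 45+31+34-11-9-15+7 = 82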